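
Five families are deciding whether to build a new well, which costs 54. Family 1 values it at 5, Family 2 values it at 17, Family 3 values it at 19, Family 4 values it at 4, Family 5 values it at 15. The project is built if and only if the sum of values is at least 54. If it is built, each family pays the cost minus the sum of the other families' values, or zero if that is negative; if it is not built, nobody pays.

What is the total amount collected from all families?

Total value 60 ≥ cost 54, so it is built.
Family 1: others sum to 55; max(0, 54 - 55) = 0.
Family 2: others sum to 43; max(0, 54 - 43) = 11.
Family 3: others sum to 41; max(0, 54 - 41) = 13.
Family 4: others sum to 56; max(0, 54 - 56) = 0.
Family 5: others sum to 45; max(0, 54 - 45) = 9.
Total collected = 0 + 11 + 13 + 0 + 9 = 33.

33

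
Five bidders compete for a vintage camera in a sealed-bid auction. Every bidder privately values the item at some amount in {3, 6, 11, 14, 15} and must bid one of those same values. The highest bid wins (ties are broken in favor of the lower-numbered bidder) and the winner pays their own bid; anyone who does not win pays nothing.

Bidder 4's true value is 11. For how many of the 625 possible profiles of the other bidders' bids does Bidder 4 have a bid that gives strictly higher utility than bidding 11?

Others bid (3, 3, 3, 3): truth gives 0; bid 6 gives 5 > 0. Violating.
Others bid (3, 3, 3, 6): truth gives 0; bid 6 gives 5 > 0. Violating.
Others bid (3, 3, 3, 11): truth gives 0; no alternative beats it.
Others bid (3, 3, 3, 14): truth gives 0; no alternative beats it.
(Checking all 625 profiles: 2 have a profitable deviation, 623 do not.)

2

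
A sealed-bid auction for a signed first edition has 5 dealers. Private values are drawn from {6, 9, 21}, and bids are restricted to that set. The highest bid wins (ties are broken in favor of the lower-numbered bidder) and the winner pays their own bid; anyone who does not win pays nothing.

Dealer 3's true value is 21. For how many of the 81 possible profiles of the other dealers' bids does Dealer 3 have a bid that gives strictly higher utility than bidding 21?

Others bid (6, 6, 6, 6): truth gives 0; bid 9 gives 12 > 0. Violating.
Others bid (6, 6, 6, 9): truth gives 0; bid 9 gives 12 > 0. Violating.
Others bid (6, 6, 9, 6): truth gives 0; bid 9 gives 12 > 0. Violating.
Others bid (6, 6, 9, 9): truth gives 0; bid 9 gives 12 > 0. Violating.
Others bid (6, 6, 6, 21): truth gives 0; no alternative beats it.
Others bid (6, 6, 9, 21): truth gives 0; no alternative beats it.
(Checking all 81 profiles: 4 have a profitable deviation, 77 do not.)

4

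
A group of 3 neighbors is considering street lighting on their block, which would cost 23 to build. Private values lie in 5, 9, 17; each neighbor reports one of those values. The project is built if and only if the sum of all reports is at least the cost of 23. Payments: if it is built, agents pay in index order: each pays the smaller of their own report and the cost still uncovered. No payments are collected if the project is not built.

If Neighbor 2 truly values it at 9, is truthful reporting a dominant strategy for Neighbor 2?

No

Consider the case where Neighbor 1 reports 5 and Neighbor 3 reports 17.
Truthful report 9: project built, pays 9, utility 9 - 9 = 0.
Report 5 instead: project built, pays 5, utility 9 - 5 = 4.
Since 4 > 0, reporting 5 is strictly better here, so truthful reporting is not dominant.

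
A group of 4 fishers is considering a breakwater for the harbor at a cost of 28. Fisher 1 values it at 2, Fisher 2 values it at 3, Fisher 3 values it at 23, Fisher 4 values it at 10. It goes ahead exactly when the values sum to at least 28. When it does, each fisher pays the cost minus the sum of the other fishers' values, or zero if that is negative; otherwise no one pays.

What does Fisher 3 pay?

Total value 38 ≥ cost 28, so the project is built.
The other fishers' values sum to 15.
Cost minus that sum is 28 - 15 = 13.

13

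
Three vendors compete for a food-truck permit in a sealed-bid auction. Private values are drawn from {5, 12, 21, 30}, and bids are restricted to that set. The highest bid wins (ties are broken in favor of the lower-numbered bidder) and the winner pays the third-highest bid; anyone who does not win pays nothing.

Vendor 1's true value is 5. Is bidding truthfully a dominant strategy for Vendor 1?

Check each profile of the others' bids and compare truth against every alternative bid.
Others bid (12, 12): truth gives 0, best alternative gives -7.
Others bid (5, 5): truth gives 0, best alternative gives 0.
Others bid (5, 12): truth gives 0, best alternative gives 0.
Others bid (5, 21): truth gives 0, best alternative gives 0.
Others bid (5, 30): truth gives 0, best alternative gives 0.
Others bid (12, 5): truth gives 0, best alternative gives 0.
(Remaining 10 profiles checked similarly; truth is weakly best in each.)
In every case the truthful bid is at least as good as any alternative, so it is a dominant strategy.

Yes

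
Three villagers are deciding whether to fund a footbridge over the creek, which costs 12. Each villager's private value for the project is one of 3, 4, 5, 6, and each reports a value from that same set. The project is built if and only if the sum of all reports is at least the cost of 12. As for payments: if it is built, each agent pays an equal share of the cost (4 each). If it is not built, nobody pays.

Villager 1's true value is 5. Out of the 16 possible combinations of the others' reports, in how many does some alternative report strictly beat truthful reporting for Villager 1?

Others report (3, 3): truth gives 0; report 6 gives 1 > 0. Violating.
Others report (3, 4): truth gives 1; no alternative beats it.
Others report (3, 5): truth gives 1; no alternative beats it.
(Checking all 16 profiles: 1 has a profitable deviation, 15 do not.)

1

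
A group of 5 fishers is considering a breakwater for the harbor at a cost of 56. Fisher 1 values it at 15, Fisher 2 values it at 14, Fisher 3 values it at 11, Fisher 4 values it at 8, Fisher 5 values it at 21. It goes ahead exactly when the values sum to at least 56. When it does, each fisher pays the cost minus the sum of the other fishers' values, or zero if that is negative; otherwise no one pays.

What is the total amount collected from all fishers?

Total value 69 ≥ cost 56, so it is built.
Fisher 1: others sum to 54; max(0, 56 - 54) = 2.
Fisher 2: others sum to 55; max(0, 56 - 55) = 1.
Fisher 3: others sum to 58; max(0, 56 - 58) = 0.
Fisher 4: others sum to 61; max(0, 56 - 61) = 0.
Fisher 5: others sum to 48; max(0, 56 - 48) = 8.
Total collected = 2 + 1 + 0 + 0 + 8 = 11.

11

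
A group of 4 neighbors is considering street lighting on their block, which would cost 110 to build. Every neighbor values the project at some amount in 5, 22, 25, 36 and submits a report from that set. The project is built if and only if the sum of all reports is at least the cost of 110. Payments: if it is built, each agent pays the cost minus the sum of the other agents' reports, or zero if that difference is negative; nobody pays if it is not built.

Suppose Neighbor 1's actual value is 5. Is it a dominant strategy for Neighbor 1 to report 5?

Check each profile of the others' reports and compare truth against every alternative report.
Others report (22, 36, 36): truth gives 0, best alternative gives -11.
Others report (36, 22, 36): truth gives 0, best alternative gives -11.
Others report (36, 36, 22): truth gives 0, best alternative gives -11.
Others report (25, 36, 36): truth gives 0, best alternative gives -8.
Others report (36, 25, 36): truth gives 0, best alternative gives -8.
Others report (36, 36, 25): truth gives 0, best alternative gives -8.
(Remaining 58 profiles checked similarly; truth is weakly best in each.)
In every case the truthful report is at least as good as any alternative, so it is a dominant strategy.

Yes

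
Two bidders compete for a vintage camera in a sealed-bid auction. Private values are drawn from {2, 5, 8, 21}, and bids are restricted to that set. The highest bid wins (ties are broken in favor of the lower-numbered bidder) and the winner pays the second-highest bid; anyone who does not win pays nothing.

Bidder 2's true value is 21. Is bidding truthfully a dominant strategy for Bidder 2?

Yes

Check each profile of the others' bids and compare truth against every alternative bid.
Others bid (8): truth gives 13, best alternative gives 0.
Others bid (2): truth gives 19, best alternative gives 19.
Others bid (5): truth gives 16, best alternative gives 16.
Others bid (21): truth gives 0, best alternative gives 0.
In every case the truthful bid is at least as good as any alternative, so it is a dominant strategy.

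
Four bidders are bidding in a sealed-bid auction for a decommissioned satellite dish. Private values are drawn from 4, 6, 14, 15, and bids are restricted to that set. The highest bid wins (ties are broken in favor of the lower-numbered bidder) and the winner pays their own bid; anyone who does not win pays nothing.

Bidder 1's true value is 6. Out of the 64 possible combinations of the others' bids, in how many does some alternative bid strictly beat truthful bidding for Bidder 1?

Others bid (4, 4, 4): truth gives 0; bid 4 gives 2 > 0. Violating.
Others bid (4, 4, 6): truth gives 0; no alternative beats it.
Others bid (4, 4, 14): truth gives 0; no alternative beats it.
(Checking all 64 profiles: 1 has a profitable deviation, 63 do not.)

1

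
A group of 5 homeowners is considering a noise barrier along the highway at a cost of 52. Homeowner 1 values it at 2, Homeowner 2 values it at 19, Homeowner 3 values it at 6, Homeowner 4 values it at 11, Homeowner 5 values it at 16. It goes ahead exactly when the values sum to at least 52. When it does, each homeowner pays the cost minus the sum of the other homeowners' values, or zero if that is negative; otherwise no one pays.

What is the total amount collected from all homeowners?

Total value 54 ≥ cost 52, so it is built.
Homeowner 1: others sum to 52; max(0, 52 - 52) = 0.
Homeowner 2: others sum to 35; max(0, 52 - 35) = 17.
Homeowner 3: others sum to 48; max(0, 52 - 48) = 4.
Homeowner 4: others sum to 43; max(0, 52 - 43) = 9.
Homeowner 5: others sum to 38; max(0, 52 - 38) = 14.
Total collected = 0 + 17 + 4 + 9 + 14 = 44.

44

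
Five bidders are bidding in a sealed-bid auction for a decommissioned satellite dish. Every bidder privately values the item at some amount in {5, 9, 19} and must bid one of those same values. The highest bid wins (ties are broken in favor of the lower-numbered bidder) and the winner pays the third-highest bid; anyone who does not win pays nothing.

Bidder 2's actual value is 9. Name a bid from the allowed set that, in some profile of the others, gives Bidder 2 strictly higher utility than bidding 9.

Suppose Bidder 1 bids 5, Bidder 3 bids 5, Bidder 4 bids 5 and Bidder 5 bids 19.
Bid 9: loses, pays 0, utility 0.
Bid 19: wins, pays 5, utility 9 - 5 = 4.
So bidding 19 beats truth here (4 > 0).

19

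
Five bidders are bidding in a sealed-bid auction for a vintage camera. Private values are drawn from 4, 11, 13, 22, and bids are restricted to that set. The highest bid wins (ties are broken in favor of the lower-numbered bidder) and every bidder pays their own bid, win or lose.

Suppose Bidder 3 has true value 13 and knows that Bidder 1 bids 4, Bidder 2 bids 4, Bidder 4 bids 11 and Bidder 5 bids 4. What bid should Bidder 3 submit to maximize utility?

Bid 4: loses but pays 4, utility -4.
Bid 11: wins, pays 11, utility 13 - 11 = 2.
Bid 13: wins, pays 13, utility 13 - 13 = 0.
Bid 22: wins, pays 22, utility 13 - 22 = -9.
The best choice is 11 with utility 2.

11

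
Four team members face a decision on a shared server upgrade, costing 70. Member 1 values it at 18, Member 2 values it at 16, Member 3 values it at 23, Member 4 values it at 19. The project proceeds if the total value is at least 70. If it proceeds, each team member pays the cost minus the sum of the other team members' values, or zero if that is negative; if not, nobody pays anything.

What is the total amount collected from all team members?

Total value 76 ≥ cost 70, so it is built.
Member 1: others sum to 58; max(0, 70 - 58) = 12.
Member 2: others sum to 60; max(0, 70 - 60) = 10.
Member 3: others sum to 53; max(0, 70 - 53) = 17.
Member 4: others sum to 57; max(0, 70 - 57) = 13.
Total collected = 12 + 10 + 17 + 13 = 52.

52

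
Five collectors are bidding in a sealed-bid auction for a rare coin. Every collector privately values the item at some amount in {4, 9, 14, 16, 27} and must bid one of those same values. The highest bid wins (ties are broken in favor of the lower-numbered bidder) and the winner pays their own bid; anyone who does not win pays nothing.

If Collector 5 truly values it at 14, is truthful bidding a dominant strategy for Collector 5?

No

Consider the case where Collector 1 bids 4, Collector 2 bids 4, Collector 3 bids 4 and Collector 4 bids 4.
Truthful bid 14: wins, pays 14, utility 14 - 14 = 0.
Bid 9 instead: wins, pays 9, utility 14 - 9 = 5.
Since 5 > 0, bidding 9 is strictly better here, so truthful bidding is not dominant.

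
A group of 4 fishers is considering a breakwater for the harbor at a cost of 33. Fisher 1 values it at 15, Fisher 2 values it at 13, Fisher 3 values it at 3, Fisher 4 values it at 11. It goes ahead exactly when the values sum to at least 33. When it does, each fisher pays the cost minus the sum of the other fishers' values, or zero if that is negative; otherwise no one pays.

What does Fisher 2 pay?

Total value 42 ≥ cost 33, so the project is built.
The other fishers' values sum to 29.
Cost minus that sum is 33 - 29 = 4.

4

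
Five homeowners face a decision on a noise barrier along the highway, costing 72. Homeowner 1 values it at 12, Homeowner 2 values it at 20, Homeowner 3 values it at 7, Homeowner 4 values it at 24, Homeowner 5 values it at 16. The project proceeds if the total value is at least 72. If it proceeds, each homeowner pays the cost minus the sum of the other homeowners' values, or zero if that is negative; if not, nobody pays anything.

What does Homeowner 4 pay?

Total value 79 ≥ cost 72, so the project is built.
The other homeowners' values sum to 55.
Cost minus that sum is 72 - 55 = 17.

17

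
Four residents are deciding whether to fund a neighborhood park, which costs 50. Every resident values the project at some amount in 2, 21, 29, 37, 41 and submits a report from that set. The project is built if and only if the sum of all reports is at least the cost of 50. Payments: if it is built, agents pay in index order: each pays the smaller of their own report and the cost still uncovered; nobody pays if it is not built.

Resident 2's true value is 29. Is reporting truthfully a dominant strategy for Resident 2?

No

Consider the case where Resident 1 reports 2, Resident 3 reports 2 and Resident 4 reports 29.
Truthful report 29: project built, pays 29, utility 29 - 29 = 0.
Report 21 instead: project built, pays 21, utility 29 - 21 = 8.
Since 8 > 0, reporting 21 is strictly better here, so truthful reporting is not dominant.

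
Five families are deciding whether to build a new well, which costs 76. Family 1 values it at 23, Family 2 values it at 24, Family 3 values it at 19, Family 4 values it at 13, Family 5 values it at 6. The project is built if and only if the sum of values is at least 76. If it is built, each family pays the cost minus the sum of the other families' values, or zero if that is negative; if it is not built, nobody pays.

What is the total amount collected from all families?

43

Total value 85 ≥ cost 76, so it is built.
Family 1: others sum to 62; max(0, 76 - 62) = 14.
Family 2: others sum to 61; max(0, 76 - 61) = 15.
Family 3: others sum to 66; max(0, 76 - 66) = 10.
Family 4: others sum to 72; max(0, 76 - 72) = 4.
Family 5: others sum to 79; max(0, 76 - 79) = 0.
Total collected = 14 + 15 + 10 + 4 + 0 = 43.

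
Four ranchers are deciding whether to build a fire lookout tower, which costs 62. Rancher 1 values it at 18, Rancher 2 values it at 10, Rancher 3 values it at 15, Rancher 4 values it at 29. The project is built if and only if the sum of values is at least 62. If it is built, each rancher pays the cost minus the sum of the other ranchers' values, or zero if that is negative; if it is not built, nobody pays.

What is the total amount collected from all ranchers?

32

Total value 72 ≥ cost 62, so it is built.
Rancher 1: others sum to 54; max(0, 62 - 54) = 8.
Rancher 2: others sum to 62; max(0, 62 - 62) = 0.
Rancher 3: others sum to 57; max(0, 62 - 57) = 5.
Rancher 4: others sum to 43; max(0, 62 - 43) = 19.
Total collected = 8 + 0 + 5 + 19 = 32.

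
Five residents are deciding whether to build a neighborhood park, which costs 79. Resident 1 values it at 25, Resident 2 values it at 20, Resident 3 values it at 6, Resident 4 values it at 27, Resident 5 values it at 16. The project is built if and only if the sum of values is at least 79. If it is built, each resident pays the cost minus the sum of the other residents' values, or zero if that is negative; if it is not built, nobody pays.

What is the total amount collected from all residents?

28

Total value 94 ≥ cost 79, so it is built.
Resident 1: others sum to 69; max(0, 79 - 69) = 10.
Resident 2: others sum to 74; max(0, 79 - 74) = 5.
Resident 3: others sum to 88; max(0, 79 - 88) = 0.
Resident 4: others sum to 67; max(0, 79 - 67) = 12.
Resident 5: others sum to 78; max(0, 79 - 78) = 1.
Total collected = 10 + 5 + 0 + 12 + 1 = 28.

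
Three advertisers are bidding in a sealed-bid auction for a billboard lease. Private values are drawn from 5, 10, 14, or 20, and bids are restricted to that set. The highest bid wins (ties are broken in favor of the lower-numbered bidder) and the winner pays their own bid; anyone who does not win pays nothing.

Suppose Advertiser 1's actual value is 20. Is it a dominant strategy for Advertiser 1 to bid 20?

No

Consider the case where Advertiser 2 bids 5 and Advertiser 3 bids 5.
Truthful bid 20: wins, pays 20, utility 20 - 20 = 0.
Bid 5 instead: wins, pays 5, utility 20 - 5 = 15.
Since 15 > 0, bidding 5 is strictly better here, so truthful bidding is not dominant.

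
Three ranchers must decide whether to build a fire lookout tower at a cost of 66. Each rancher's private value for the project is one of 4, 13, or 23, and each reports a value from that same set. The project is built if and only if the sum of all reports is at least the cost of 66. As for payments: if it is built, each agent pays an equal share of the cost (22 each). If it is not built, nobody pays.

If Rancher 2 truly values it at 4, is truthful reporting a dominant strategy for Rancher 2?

Check each profile of the others' reports and compare truth against every alternative report.
Others report (4, 4): truth gives 0, best alternative gives 0.
Others report (4, 13): truth gives 0, best alternative gives 0.
Others report (4, 23): truth gives 0, best alternative gives 0.
Others report (13, 4): truth gives 0, best alternative gives 0.
Others report (13, 13): truth gives 0, best alternative gives 0.
Others report (13, 23): truth gives 0, best alternative gives 0.
(Remaining 3 profiles checked similarly; truth is weakly best in each.)
In every case the truthful report is at least as good as any alternative, so it is a dominant strategy.

Yes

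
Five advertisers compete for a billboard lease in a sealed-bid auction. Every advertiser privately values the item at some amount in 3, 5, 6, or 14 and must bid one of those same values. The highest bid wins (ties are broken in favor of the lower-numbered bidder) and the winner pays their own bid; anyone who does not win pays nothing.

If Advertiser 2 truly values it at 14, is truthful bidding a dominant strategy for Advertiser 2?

Consider the case where Advertiser 1 bids 3, Advertiser 3 bids 3, Advertiser 4 bids 3 and Advertiser 5 bids 3.
Truthful bid 14: wins, pays 14, utility 14 - 14 = 0.
Bid 5 instead: wins, pays 5, utility 14 - 5 = 9.
Since 9 > 0, bidding 5 is strictly better here, so truthful bidding is not dominant.

No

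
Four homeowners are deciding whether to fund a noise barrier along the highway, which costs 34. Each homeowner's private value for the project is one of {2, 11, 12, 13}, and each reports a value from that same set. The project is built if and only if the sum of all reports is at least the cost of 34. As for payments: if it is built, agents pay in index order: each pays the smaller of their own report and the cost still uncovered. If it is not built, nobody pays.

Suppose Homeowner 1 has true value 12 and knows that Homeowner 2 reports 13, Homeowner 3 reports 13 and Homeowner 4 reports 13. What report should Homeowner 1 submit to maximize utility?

Report 2: project built, pays 2, utility 12 - 2 = 10.
Report 11: project built, pays 11, utility 12 - 11 = 1.
Report 12: project built, pays 12, utility 12 - 12 = 0.
Report 13: project built, pays 13, utility 12 - 13 = -1.
The best choice is 2 with utility 10.

2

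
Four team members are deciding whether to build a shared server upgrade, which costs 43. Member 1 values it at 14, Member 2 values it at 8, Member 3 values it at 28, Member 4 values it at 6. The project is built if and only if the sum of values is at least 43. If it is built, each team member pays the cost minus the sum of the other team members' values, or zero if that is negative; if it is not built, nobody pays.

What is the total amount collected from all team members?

16

Total value 56 ≥ cost 43, so it is built.
Member 1: others sum to 42; max(0, 43 - 42) = 1.
Member 2: others sum to 48; max(0, 43 - 48) = 0.
Member 3: others sum to 28; max(0, 43 - 28) = 15.
Member 4: others sum to 50; max(0, 43 - 50) = 0.
Total collected = 1 + 0 + 15 + 0 = 16.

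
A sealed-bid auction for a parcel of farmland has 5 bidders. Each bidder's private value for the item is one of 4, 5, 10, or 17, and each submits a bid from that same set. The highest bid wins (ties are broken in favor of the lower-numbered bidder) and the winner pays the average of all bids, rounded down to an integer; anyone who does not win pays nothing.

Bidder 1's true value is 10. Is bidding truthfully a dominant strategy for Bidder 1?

Consider the case where Bidder 2 bids 4, Bidder 3 bids 4, Bidder 4 bids 4 and Bidder 5 bids 4.
Truthful bid 10: wins, pays 5, utility 10 - 5 = 5.
Bid 4 instead: wins, pays 4, utility 10 - 4 = 6.
Since 6 > 5, bidding 4 is strictly better here, so truthful bidding is not dominant.

No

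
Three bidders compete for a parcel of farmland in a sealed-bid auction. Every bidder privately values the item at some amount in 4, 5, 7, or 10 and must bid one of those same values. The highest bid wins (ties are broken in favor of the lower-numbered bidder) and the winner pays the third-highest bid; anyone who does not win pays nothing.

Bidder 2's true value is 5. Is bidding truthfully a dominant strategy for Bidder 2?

Consider the case where Bidder 1 bids 4 and Bidder 3 bids 7.
Truthful bid 5: loses, pays 0, utility 0.
Bid 7 instead: wins, pays 4, utility 5 - 4 = 1.
Since 1 > 0, bidding 7 is strictly better here, so truthful bidding is not dominant.

No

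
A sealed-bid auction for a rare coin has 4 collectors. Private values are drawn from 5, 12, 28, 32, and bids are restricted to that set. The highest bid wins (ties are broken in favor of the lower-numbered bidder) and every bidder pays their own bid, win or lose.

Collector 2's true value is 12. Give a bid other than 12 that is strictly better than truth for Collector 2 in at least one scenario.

Suppose Collector 1 bids 5, Collector 3 bids 5 and Collector 4 bids 28.
Bid 12: loses but pays 12, utility -12.
Bid 5: loses but pays 5, utility -5.
So bidding 5 beats truth here (-5 > -12).

5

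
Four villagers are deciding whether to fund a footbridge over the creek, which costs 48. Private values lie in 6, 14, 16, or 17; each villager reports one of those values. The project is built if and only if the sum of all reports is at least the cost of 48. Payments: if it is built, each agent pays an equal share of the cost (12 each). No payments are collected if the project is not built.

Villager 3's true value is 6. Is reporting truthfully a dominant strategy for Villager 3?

Check each profile of the others' reports and compare truth against every alternative report.
Others report (6, 14, 14): truth gives 0, best alternative gives -6.
Others report (6, 14, 16): truth gives 0, best alternative gives -6.
Others report (6, 14, 17): truth gives 0, best alternative gives -6.
Others report (6, 16, 14): truth gives 0, best alternative gives -6.
Others report (6, 16, 16): truth gives 0, best alternative gives -6.
Others report (6, 16, 17): truth gives 0, best alternative gives -6.
(Remaining 58 profiles checked similarly; truth is weakly best in each.)
In every case the truthful report is at least as good as any alternative, so it is a dominant strategy.

Yes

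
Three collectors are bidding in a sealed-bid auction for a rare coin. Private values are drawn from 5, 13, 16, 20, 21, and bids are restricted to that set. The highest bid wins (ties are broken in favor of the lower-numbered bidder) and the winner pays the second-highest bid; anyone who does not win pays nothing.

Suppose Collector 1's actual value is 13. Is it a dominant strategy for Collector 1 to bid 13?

Yes

Check each profile of the others' bids and compare truth against every alternative bid.
Others bid (5, 5): truth gives 8, best alternative gives 8.
Others bid (5, 13): truth gives 0, best alternative gives 0.
Others bid (5, 16): truth gives 0, best alternative gives 0.
Others bid (5, 20): truth gives 0, best alternative gives 0.
Others bid (5, 21): truth gives 0, best alternative gives 0.
Others bid (13, 5): truth gives 0, best alternative gives 0.
(Remaining 19 profiles checked similarly; truth is weakly best in each.)
In every case the truthful bid is at least as good as any alternative, so it is a dominant strategy.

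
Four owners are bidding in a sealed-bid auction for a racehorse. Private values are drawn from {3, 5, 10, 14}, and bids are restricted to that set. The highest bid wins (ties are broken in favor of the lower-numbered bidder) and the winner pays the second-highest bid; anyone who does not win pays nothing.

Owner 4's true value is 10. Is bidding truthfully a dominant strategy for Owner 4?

Yes

Check each profile of the others' bids and compare truth against every alternative bid.
Others bid (3, 3, 3): truth gives 7, best alternative gives 7.
Others bid (3, 3, 5): truth gives 5, best alternative gives 5.
Others bid (3, 5, 3): truth gives 5, best alternative gives 5.
Others bid (3, 5, 5): truth gives 5, best alternative gives 5.
Others bid (5, 3, 3): truth gives 5, best alternative gives 5.
Others bid (5, 3, 5): truth gives 5, best alternative gives 5.
(Remaining 58 profiles checked similarly; truth is weakly best in each.)
In every case the truthful bid is at least as good as any alternative, so it is a dominant strategy.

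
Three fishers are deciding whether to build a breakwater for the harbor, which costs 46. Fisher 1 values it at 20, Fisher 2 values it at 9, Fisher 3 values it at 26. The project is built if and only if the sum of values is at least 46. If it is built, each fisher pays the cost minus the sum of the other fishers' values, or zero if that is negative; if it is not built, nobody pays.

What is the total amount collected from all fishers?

Total value 55 ≥ cost 46, so it is built.
Fisher 1: others sum to 35; max(0, 46 - 35) = 11.
Fisher 2: others sum to 46; max(0, 46 - 46) = 0.
Fisher 3: others sum to 29; max(0, 46 - 29) = 17.
Total collected = 11 + 0 + 17 = 28.

28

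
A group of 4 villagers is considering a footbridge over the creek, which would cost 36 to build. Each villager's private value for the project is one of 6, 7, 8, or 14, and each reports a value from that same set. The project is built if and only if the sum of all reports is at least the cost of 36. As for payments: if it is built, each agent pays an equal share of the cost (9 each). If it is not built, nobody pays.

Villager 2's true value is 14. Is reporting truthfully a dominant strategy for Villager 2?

Check each profile of the others' reports and compare truth against every alternative report.
Others report (6, 6, 14): truth gives 5, best alternative gives 0.
Others report (6, 7, 14): truth gives 5, best alternative gives 0.
Others report (6, 8, 8): truth gives 5, best alternative gives 0.
Others report (6, 14, 6): truth gives 5, best alternative gives 0.
Others report (6, 14, 7): truth gives 5, best alternative gives 0.
Others report (7, 6, 14): truth gives 5, best alternative gives 0.
(Remaining 58 profiles checked similarly; truth is weakly best in each.)
In every case the truthful report is at least as good as any alternative, so it is a dominant strategy.

Yes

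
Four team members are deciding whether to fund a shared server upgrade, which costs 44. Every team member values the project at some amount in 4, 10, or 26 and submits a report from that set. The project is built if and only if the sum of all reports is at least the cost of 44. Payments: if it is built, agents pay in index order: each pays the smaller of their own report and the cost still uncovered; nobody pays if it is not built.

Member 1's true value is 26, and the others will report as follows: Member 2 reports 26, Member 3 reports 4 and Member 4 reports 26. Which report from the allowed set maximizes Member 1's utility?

Report 4: project built, pays 4, utility 26 - 4 = 22.
Report 10: project built, pays 10, utility 26 - 10 = 16.
Report 26: project built, pays 26, utility 26 - 26 = 0.
The best choice is 4 with utility 22.

4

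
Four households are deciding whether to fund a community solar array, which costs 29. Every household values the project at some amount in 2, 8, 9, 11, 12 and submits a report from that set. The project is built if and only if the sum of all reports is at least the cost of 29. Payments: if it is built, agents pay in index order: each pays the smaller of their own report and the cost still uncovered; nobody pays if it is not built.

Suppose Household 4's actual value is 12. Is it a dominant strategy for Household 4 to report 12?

Yes

Check each profile of the others' reports and compare truth against every alternative report.
Others report (8, 9, 12): truth gives 12, best alternative gives 12.
Others report (8, 11, 11): truth gives 12, best alternative gives 12.
Others report (8, 11, 12): truth gives 12, best alternative gives 12.
Others report (8, 12, 9): truth gives 12, best alternative gives 12.
Others report (8, 12, 11): truth gives 12, best alternative gives 12.
Others report (8, 12, 12): truth gives 12, best alternative gives 12.
(Remaining 119 profiles checked similarly; truth is weakly best in each.)
In every case the truthful report is at least as good as any alternative, so it is a dominant strategy.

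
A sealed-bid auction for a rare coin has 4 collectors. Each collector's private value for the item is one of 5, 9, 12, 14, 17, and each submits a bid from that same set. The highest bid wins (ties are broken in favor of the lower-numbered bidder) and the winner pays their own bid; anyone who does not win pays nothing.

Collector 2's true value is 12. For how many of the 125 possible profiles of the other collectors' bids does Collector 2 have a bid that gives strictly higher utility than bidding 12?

4

Others bid (5, 5, 5): truth gives 0; bid 9 gives 3 > 0. Violating.
Others bid (5, 5, 9): truth gives 0; bid 9 gives 3 > 0. Violating.
Others bid (5, 9, 5): truth gives 0; bid 9 gives 3 > 0. Violating.
Others bid (5, 9, 9): truth gives 0; bid 9 gives 3 > 0. Violating.
Others bid (5, 5, 12): truth gives 0; no alternative beats it.
Others bid (5, 5, 14): truth gives 0; no alternative beats it.
(Checking all 125 profiles: 4 have a profitable deviation, 121 do not.)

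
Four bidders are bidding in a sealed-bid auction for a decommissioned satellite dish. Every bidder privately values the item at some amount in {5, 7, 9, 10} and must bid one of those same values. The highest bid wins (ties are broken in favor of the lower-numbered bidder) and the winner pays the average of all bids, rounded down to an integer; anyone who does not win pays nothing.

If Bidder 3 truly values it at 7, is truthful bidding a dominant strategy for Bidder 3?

Consider the case where Bidder 1 bids 5, Bidder 2 bids 7 and Bidder 4 bids 5.
Truthful bid 7: loses, pays 0, utility 0.
Bid 9 instead: wins, pays 6, utility 7 - 6 = 1.
Since 1 > 0, bidding 9 is strictly better here, so truthful bidding is not dominant.

No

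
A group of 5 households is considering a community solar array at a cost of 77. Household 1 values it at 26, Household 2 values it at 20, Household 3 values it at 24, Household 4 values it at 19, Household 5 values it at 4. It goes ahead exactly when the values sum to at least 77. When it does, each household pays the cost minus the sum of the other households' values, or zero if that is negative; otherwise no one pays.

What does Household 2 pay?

4

Total value 93 ≥ cost 77, so the project is built.
The other households' values sum to 73.
Cost minus that sum is 77 - 73 = 4.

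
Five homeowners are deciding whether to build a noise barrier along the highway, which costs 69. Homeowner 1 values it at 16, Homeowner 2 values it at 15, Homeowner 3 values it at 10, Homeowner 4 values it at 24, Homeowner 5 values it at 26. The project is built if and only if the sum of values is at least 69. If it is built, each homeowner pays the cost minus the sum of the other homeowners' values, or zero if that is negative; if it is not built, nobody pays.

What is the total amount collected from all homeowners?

Total value 91 ≥ cost 69, so it is built.
Homeowner 1: others sum to 75; max(0, 69 - 75) = 0.
Homeowner 2: others sum to 76; max(0, 69 - 76) = 0.
Homeowner 3: others sum to 81; max(0, 69 - 81) = 0.
Homeowner 4: others sum to 67; max(0, 69 - 67) = 2.
Homeowner 5: others sum to 65; max(0, 69 - 65) = 4.
Total collected = 0 + 0 + 0 + 2 + 4 = 6.

6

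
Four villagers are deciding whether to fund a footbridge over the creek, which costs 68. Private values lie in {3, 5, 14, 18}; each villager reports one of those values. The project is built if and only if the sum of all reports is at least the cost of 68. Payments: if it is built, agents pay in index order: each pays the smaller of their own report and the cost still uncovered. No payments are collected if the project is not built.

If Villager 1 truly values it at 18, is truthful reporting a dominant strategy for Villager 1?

No

Consider the case where Villager 2 reports 18, Villager 3 reports 18 and Villager 4 reports 18.
Truthful report 18: project built, pays 18, utility 18 - 18 = 0.
Report 14 instead: project built, pays 14, utility 18 - 14 = 4.
Since 4 > 0, reporting 14 is strictly better here, so truthful reporting is not dominant.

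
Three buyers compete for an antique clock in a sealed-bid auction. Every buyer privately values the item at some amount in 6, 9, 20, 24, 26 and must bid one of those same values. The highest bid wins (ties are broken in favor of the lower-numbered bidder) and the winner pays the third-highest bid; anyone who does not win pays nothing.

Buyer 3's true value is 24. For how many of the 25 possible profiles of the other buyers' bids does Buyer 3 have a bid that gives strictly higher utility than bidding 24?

6

Others bid (6, 24): truth gives 0; bid 26 gives 18 > 0. Violating.
Others bid (9, 24): truth gives 0; bid 26 gives 15 > 0. Violating.
Others bid (20, 24): truth gives 0; bid 26 gives 4 > 0. Violating.
Others bid (24, 6): truth gives 0; bid 26 gives 18 > 0. Violating.
Others bid (6, 6): truth gives 18; no alternative beats it.
Others bid (6, 9): truth gives 18; no alternative beats it.
(Checking all 25 profiles: 6 have a profitable deviation, 19 do not.)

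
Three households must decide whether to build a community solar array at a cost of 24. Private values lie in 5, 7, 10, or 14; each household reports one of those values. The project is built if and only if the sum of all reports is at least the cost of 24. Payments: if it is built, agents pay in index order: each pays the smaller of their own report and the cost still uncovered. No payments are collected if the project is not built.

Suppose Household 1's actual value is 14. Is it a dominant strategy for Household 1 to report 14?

No

Consider the case where Household 2 reports 5 and Household 3 reports 10.
Truthful report 14: project built, pays 14, utility 14 - 14 = 0.
Report 10 instead: project built, pays 10, utility 14 - 10 = 4.
Since 4 > 0, reporting 10 is strictly better here, so truthful reporting is not dominant.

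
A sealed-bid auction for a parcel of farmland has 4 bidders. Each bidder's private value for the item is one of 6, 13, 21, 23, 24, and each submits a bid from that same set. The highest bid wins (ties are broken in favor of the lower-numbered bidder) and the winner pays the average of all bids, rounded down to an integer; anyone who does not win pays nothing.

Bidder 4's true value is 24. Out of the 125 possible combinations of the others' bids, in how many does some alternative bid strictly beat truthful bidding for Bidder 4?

16

Others bid (6, 6, 6): truth gives 14; bid 13 gives 17 > 14. Violating.
Others bid (6, 6, 13): truth gives 12; bid 21 gives 13 > 12. Violating.
Others bid (6, 13, 6): truth gives 12; bid 21 gives 13 > 12. Violating.
Others bid (6, 13, 13): truth gives 10; bid 21 gives 11 > 10. Violating.
Others bid (6, 6, 21): truth gives 10; no alternative beats it.
Others bid (6, 6, 23): truth gives 10; no alternative beats it.
(Checking all 125 profiles: 16 have a profitable deviation, 109 do not.)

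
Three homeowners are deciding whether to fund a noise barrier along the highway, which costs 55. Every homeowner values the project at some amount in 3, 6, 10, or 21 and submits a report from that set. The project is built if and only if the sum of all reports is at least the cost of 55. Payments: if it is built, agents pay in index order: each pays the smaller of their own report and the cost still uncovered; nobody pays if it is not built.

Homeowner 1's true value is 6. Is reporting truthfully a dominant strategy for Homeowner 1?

Yes

Check each profile of the others' reports and compare truth against every alternative report.
Others report (3, 3): truth gives 0, best alternative gives 0.
Others report (3, 6): truth gives 0, best alternative gives 0.
Others report (3, 10): truth gives 0, best alternative gives 0.
Others report (3, 21): truth gives 0, best alternative gives 0.
Others report (6, 3): truth gives 0, best alternative gives 0.
Others report (6, 6): truth gives 0, best alternative gives 0.
(Remaining 10 profiles checked similarly; truth is weakly best in each.)
In every case the truthful report is at least as good as any alternative, so it is a dominant strategy.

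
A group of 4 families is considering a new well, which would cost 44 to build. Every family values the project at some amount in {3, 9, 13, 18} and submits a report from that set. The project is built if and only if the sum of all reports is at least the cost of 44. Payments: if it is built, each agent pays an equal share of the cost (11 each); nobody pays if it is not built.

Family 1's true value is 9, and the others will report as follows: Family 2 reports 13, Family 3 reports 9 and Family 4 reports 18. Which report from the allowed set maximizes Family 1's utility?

Report 3: project not built, utility 0.
Report 9: project built, pays 11, utility 9 - 11 = -2.
Report 13: project built, pays 11, utility 9 - 11 = -2.
Report 18: project built, pays 11, utility 9 - 11 = -2.
The best choice is 3 with utility 0.

3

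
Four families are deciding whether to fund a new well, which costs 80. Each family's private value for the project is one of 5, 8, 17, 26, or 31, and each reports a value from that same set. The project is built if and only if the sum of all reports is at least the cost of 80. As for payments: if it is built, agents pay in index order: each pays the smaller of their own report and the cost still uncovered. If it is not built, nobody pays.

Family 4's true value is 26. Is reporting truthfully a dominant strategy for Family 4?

Check each profile of the others' reports and compare truth against every alternative report.
Others report (26, 26, 31): truth gives 26, best alternative gives 26.
Others report (26, 31, 26): truth gives 26, best alternative gives 26.
Others report (26, 31, 31): truth gives 26, best alternative gives 26.
Others report (31, 26, 26): truth gives 26, best alternative gives 26.
Others report (31, 26, 31): truth gives 26, best alternative gives 26.
Others report (31, 31, 26): truth gives 26, best alternative gives 26.
(Remaining 119 profiles checked similarly; truth is weakly best in each.)
In every case the truthful report is at least as good as any alternative, so it is a dominant strategy.

Yes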